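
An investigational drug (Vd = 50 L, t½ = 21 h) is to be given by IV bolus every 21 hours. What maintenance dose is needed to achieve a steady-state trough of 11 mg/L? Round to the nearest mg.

550 mg

τ/t½ = 21/21 ≈ 1, so f = (1/2)^(21/21) ≈ 0.500000.
Cmin,ss = (D/Vd)·f/(1−f), so D = Cmin,ss·Vd·(1−f)/f.
D = 11 × 50 × (1−f)/f ≈ 11 × 50 × 1.00000 ≈ 550.00 mg.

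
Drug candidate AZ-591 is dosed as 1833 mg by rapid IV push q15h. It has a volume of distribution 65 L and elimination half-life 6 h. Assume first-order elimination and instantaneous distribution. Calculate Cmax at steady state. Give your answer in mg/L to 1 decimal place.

34.3 mg/L

τ/t½ = 15/6 ≈ 2.5, so fraction remaining f = (1/2)^(15/6) ≈ 0.1768.
At steady state, accumulation factor R = 1/(1 − e^(−kτ)) ≈ 1.2148.
Each bolus raises the concentration by D/Vd = 1833/65 ≈ 28.200 mg/L.
Steady-state peak Cmax,ss = C₀·R ≈ 28.200 × 1.2148 ≈ 34.257 mg/L.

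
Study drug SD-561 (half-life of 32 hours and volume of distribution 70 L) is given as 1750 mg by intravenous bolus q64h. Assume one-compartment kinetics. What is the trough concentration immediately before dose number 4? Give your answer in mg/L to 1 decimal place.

f = (1/2)^(τ/t½) = (1/2)^(64/32) ≈ 0.2500.
C₀ = D/Vd = 1750/70 ≈ 25.000 mg/L.
Before the 4th dose, 3 doses have been given. Superposition: Cmin = C₀·(f + f² + … + f^3).
≈ 25.000 × (0.2500 + 0.0625 + 0.0156) ≈ 25.000 × 0.3281 ≈ 8.203 mg/L.

8.2 mg/L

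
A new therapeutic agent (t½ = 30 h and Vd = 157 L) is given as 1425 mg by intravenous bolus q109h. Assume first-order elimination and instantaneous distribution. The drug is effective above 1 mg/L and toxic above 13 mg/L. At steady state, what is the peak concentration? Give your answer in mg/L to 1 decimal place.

9.9 mg/L

Over one 109-h interval, 109/30 ≈ 3.6333 half-lives elapse, leaving f ≈ 0.0806 of each dose.
Accumulation ratio R = 1/(1 − f) ≈ 1/0.9194 ≈ 1.0877.
Each bolus raises the concentration by D/Vd = 1425/157 ≈ 9.076 mg/L.
Steady-state peak Cmax,ss = C₀·R ≈ 9.076 × 1.0877 ≈ 9.872 mg/L.
Peak 9.9 mg/L vs MTC 13 mg/L: below toxic threshold.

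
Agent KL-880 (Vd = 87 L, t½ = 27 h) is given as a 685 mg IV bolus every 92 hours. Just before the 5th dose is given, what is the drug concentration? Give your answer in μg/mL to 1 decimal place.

f = (1/2)^(τ/t½) = (1/2)^(92/27) ≈ 0.0942.
C₀ = D/Vd = 685/87 ≈ 7.874 μg/mL.
Before the 5th dose, 4 doses have been given. Superposition: Cmin = C₀·(f + f² + … + f^4).
≈ 7.874 × (0.0942 + 0.0089 + 0.0008 + 0.0001) ≈ 7.874 × 0.1040 ≈ 0.819 μg/mL.

0.8 μg/mL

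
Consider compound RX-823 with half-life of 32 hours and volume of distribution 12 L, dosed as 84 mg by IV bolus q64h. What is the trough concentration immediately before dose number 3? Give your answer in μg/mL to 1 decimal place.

2.2 μg/mL

f = (1/2)^(τ/t½) = (1/2)^(64/32) ≈ 0.2500.
C₀ = D/Vd = 84/12 ≈ 7.000 μg/mL.
Before the 3rd dose, 2 doses have been given. Superposition: Cmin = C₀·(f + f²).
≈ 7.000 × (0.2500 + 0.0625) ≈ 7.000 × 0.3125 ≈ 2.188 μg/mL.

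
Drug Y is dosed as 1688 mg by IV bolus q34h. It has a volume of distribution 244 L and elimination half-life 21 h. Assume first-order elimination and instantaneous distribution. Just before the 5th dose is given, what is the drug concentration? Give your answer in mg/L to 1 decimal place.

f = (1/2)^(τ/t½) = (1/2)^(34/21) ≈ 0.3256.
C₀ = D/Vd = 1688/244 ≈ 6.918 mg/L.
Before the 5th dose, 4 doses have been given. Superposition: Cmin = C₀·(f + f² + … + f^4).
≈ 6.918 × (0.3256 + 0.1060 + 0.0345 + 0.0112) ≈ 6.918 × 0.4773 ≈ 3.302 mg/L.

3.3 mg/L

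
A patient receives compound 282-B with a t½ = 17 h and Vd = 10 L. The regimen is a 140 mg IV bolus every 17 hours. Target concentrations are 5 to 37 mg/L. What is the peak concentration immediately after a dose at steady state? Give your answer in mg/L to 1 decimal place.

28.0 mg/L

τ = 17 h = 1 half-life, so f = (1/2)^1 = 0.5.
Accumulation ratio R = 1/(1 − f) = 1/0.5 = 2/1.
Single-dose peak C₀ = D/Vd = 140/10 = 14 mg/L.
Steady-state peak Cmax,ss = C₀·R = 14 × 2/1 ≈ 28.000 mg/L.
Peak 28.0 mg/L vs MTC 37 mg/L: below toxic threshold.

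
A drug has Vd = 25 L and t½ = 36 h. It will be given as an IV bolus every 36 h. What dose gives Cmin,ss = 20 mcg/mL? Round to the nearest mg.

500 mg

τ/t½ = 36/36 ≈ 1, so f = (1/2)^(36/36) ≈ 0.500000.
Cmin,ss = (D/Vd)·f/(1−f), so D = Cmin,ss·Vd·(1−f)/f.
D = 20 × 25 × (1−f)/f ≈ 20 × 25 × 1.00000 ≈ 500.00 mg.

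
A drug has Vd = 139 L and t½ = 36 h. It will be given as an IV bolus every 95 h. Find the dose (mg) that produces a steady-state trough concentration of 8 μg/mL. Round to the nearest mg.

τ/t½ = 95/36 ≈ 2.6389, so f = (1/2)^(95/36) ≈ 0.160552.
Cmin,ss = (D/Vd)·f/(1−f), so D = Cmin,ss·Vd·(1−f)/f.
D = 8 × 139 × (1−f)/f ≈ 8 × 139 × 5.22851 ≈ 5814.10 mg.

5814 mg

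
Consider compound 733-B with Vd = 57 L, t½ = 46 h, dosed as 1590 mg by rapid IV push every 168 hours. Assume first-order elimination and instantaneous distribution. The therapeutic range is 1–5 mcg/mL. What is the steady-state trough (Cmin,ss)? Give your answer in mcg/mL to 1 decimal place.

τ/t½ = 168/46 ≈ 3.6522, so fraction remaining f = (1/2)^(168/46) ≈ 0.0795.
Accumulation ratio R = 1/(1 − f) ≈ 1/0.9205 ≈ 1.0864.
Single-dose peak C₀ = D/Vd = 1590/57 ≈ 27.895 mcg/mL.
Cmax,ss = C₀/(1 − f) ≈ 27.895/0.9205 ≈ 30.304 mcg/mL.
Steady-state trough Cmin,ss = Cmax,ss·f ≈ 30.304 × 0.0795 ≈ 2.409 mcg/mL.
Trough 2.4 mcg/mL vs MEC 1 mcg/mL: adequate.

2.4 mcg/mL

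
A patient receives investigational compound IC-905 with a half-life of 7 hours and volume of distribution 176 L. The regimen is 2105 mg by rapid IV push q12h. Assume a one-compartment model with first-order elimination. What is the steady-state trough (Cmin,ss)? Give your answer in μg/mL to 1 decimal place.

5.2 μg/mL

k = ln2/t½ = ln2/7 ≈ 0.099021 h⁻¹; fraction remaining f = e^(−kτ) = e^(−0.099021×12) ≈ 0.3048.
Each bolus raises the concentration by D/Vd = 2105/176 ≈ 11.960 μg/mL.
Steady-state trough Cmin,ss = C₀·f/(1−f) ≈ 11.960 × 0.3048/0.6952 ≈ 5.244 μg/mL.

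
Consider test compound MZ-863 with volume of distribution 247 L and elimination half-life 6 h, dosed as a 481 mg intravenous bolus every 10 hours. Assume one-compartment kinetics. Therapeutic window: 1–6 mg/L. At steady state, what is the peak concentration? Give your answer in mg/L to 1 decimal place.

k = ln2/t½ = ln2/6 ≈ 0.115525 h⁻¹; fraction remaining f = e^(−kτ) = e^(−0.115525×10) ≈ 0.3150.
At steady state, accumulation factor R = 1/(1 − e^(−kτ)) ≈ 1.4599.
Each bolus raises the concentration by D/Vd = 481/247 ≈ 1.947 mg/L.
Cmax,ss = C₀/(1 − f) ≈ 1.947/0.6850 ≈ 2.842 mg/L.
Peak 2.8 mg/L vs MTC 6 mg/L: below toxic threshold.

2.8 mg/L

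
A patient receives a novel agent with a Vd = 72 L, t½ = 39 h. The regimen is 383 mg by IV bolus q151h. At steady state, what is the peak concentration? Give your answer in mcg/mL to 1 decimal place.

Over one 151-h interval, 151/39 ≈ 3.8718 half-lives elapse, leaving f ≈ 0.0683 of each dose.
Accumulation ratio R = 1/(1 − f) ≈ 1/0.9317 ≈ 1.0733.
Single-dose peak C₀ = D/Vd = 383/72 ≈ 5.319 mcg/mL.
Steady-state peak Cmax,ss = C₀·R ≈ 5.319 × 1.0733 ≈ 5.709 mcg/mL.

5.7 mcg/mL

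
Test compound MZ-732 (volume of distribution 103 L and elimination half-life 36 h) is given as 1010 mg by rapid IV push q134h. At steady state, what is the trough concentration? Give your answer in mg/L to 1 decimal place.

Over one 134-h interval, 134/36 ≈ 3.7222 half-lives elapse, leaving f ≈ 0.0758 of each dose.
Single-dose peak C₀ = D/Vd = 1010/103 ≈ 9.806 mg/L.
Steady-state trough Cmin,ss = C₀·f/(1−f) ≈ 9.806 × 0.0758/0.9242 ≈ 0.804 mg/L.

0.8 mg/L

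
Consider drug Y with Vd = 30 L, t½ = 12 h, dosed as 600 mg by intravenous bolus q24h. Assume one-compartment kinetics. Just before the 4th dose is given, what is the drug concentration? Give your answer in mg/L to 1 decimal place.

f = (1/2)^(τ/t½) = (1/2)^(24/12) ≈ 0.2500.
C₀ = D/Vd = 600/30 ≈ 20.000 mg/L.
Before the 4th dose, 3 doses have been given. Superposition: Cmin = C₀·(f + f² + … + f^3).
≈ 20.000 × (0.2500 + 0.0625 + 0.0156) ≈ 20.000 × 0.3281 ≈ 6.562 mg/L.

6.6 mg/L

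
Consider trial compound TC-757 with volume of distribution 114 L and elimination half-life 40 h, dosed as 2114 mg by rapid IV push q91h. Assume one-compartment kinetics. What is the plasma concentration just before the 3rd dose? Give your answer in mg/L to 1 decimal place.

4.6 mg/L

f = (1/2)^(τ/t½) = (1/2)^(91/40) ≈ 0.2066.
C₀ = D/Vd = 2114/114 ≈ 18.544 mg/L.
Before the 3rd dose, 2 doses have been given. Superposition: Cmin = C₀·(f + f²).
≈ 18.544 × (0.2066 + 0.0427) ≈ 18.544 × 0.2493 ≈ 4.623 mg/L.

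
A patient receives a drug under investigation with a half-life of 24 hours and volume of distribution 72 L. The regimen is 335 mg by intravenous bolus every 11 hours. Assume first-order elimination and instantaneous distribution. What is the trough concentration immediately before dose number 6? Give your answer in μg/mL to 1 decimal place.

9.9 μg/mL

f = (1/2)^(τ/t½) = (1/2)^(11/24) ≈ 0.7278.
C₀ = D/Vd = 335/72 ≈ 4.653 μg/mL.
Before the 6th dose, 5 doses have been given. Superposition: Cmin = C₀·(f + f² + … + f^5).
≈ 4.653 × (0.7278 + 0.5297 + 0.3855 + 0.2806 + 0.2042) ≈ 4.653 × 2.1278 ≈ 9.901 μg/mL.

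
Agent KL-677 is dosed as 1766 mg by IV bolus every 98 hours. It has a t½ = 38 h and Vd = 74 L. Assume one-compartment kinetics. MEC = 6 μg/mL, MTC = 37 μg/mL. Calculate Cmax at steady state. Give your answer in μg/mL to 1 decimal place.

28.7 μg/mL

τ/t½ = 98/38 ≈ 2.5789, so fraction remaining f = (1/2)^(98/38) ≈ 0.1674.
At steady state, accumulation factor R = 1/(1 − e^(−kτ)) ≈ 1.2011.
Single-dose peak C₀ = D/Vd = 1766/74 ≈ 23.865 μg/mL.
Cmax,ss = C₀/(1 − f) ≈ 23.865/0.8326 ≈ 28.663 μg/mL.
Peak 28.7 μg/mL vs MTC 37 μg/mL: below toxic threshold.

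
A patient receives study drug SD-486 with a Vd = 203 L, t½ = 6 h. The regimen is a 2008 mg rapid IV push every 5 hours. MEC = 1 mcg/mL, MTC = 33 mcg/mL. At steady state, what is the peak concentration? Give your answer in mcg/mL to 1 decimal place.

22.5 mcg/mL

k = ln2/t½ = ln2/6 ≈ 0.115525 h⁻¹; fraction remaining f = e^(−kτ) = e^(−0.115525×5) ≈ 0.5612.
At steady state, accumulation factor R = 1/(1 − e^(−kτ)) ≈ 2.2789.
Each bolus raises the concentration by D/Vd = 2008/203 ≈ 9.892 mcg/mL.
Steady-state peak Cmax,ss = C₀·R ≈ 9.892 × 2.2789 ≈ 22.543 mcg/mL.
Peak 22.5 mcg/mL vs MTC 33 mcg/mL: below toxic threshold.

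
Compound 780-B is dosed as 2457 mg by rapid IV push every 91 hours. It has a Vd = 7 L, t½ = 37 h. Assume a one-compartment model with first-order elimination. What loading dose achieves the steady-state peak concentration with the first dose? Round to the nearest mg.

f = (1/2)^(91/37) ≈ 0.181815; accumulation ratio R = 1/(1−f) ≈ 1.22222.
Loading dose to hit Cmax,ss on first dose: D_load = D_maint·R ≈ 2457 × 1.22222 ≈ 3002.99 mg.

3003 mg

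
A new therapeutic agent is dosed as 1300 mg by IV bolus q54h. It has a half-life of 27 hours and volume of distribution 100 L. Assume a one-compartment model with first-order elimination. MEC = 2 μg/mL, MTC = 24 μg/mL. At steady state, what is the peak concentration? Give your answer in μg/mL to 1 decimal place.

17.3 μg/mL

The dosing interval is 2 half-lives, so f = 2^(−2) = 0.25.
At steady state, R = 1/(1 − 0.25) = 4/3.
Single-dose peak C₀ = D/Vd = 1300/100 = 13 μg/mL.
Steady-state peak Cmax,ss = C₀·R = 13 × 4/3 ≈ 17.333 μg/mL.
Peak 17.3 μg/mL vs MTC 24 μg/mL: below toxic threshold.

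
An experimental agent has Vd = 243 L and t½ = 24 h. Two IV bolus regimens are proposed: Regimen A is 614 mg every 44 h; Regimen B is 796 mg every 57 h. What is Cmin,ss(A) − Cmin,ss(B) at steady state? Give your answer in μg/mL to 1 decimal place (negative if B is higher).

Regimen A: f = (1/2)^(44/24) ≈ 0.2806; Cmin,ss = (614/243)·f/(1−f) ≈ 0.986 μg/mL.
Regimen B: f = (1/2)^(57/24) ≈ 0.1928; Cmin,ss = (796/243)·f/(1−f) ≈ 0.782 μg/mL.
Difference ≈ 0.986 − 0.782 ≈ 0.204 μg/mL.

0.2 μg/mL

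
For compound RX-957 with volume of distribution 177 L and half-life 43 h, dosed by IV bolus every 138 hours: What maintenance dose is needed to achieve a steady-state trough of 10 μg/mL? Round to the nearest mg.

14601 mg

τ/t½ = 138/43 ≈ 3.2093, so f = (1/2)^(138/43) ≈ 0.108119.
Cmin,ss = (D/Vd)·f/(1−f), so D = Cmin,ss·Vd·(1−f)/f.
D = 10 × 177 × (1−f)/f ≈ 10 × 177 × 8.24907 ≈ 14600.85 mg.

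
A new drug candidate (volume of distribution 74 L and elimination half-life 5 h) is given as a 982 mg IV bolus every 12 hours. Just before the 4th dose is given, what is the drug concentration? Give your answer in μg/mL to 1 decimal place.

f = (1/2)^(τ/t½) = (1/2)^(12/5) ≈ 0.1895.
C₀ = D/Vd = 982/74 ≈ 13.270 μg/mL.
Before the 4th dose, 3 doses have been given. Superposition: Cmin = C₀·(f + f² + … + f^3).
≈ 13.270 × (0.1895 + 0.0359 + 0.0068) ≈ 13.270 × 0.2322 ≈ 3.081 μg/mL.

3.1 μg/mL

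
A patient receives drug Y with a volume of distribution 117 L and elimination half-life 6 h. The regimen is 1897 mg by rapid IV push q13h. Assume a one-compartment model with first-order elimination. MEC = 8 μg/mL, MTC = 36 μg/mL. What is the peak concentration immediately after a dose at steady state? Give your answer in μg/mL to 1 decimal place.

Over one 13-h interval, 13/6 ≈ 2.1667 half-lives elapse, leaving f ≈ 0.2227 of each dose.
Accumulation ratio R = 1/(1 − f) ≈ 1/0.7773 ≈ 1.2865.
Single-dose peak C₀ = D/Vd = 1897/117 ≈ 16.214 μg/mL.
Steady-state peak Cmax,ss = C₀·R ≈ 16.214 × 1.2865 ≈ 20.859 μg/mL.
Peak 20.9 μg/mL vs MTC 36 μg/mL: below toxic threshold.

20.9 μg/mL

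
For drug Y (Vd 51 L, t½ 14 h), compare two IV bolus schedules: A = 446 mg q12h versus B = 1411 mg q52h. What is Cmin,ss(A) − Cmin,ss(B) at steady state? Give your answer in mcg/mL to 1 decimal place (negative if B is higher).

8.5 mcg/mL

Regimen A: f = (1/2)^(12/14) ≈ 0.5520; Cmin,ss = (446/51)·f/(1−f) ≈ 10.775 mcg/mL.
Regimen B: f = (1/2)^(52/14) ≈ 0.0762; Cmin,ss = (1411/51)·f/(1−f) ≈ 2.282 mcg/mL.
Difference ≈ 10.775 − 2.282 ≈ 8.493 mcg/mL.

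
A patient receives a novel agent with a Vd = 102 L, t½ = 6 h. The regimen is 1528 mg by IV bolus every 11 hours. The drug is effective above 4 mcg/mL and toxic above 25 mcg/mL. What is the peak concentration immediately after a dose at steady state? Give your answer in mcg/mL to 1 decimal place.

20.8 mcg/mL

Over one 11-h interval, 11/6 ≈ 1.8333 half-lives elapse, leaving f ≈ 0.2806 of each dose.
At steady state, accumulation factor R = 1/(1 − e^(−kτ)) ≈ 1.3900.
Each bolus raises the concentration by D/Vd = 1528/102 ≈ 14.980 mcg/mL.
Steady-state peak Cmax,ss = C₀·R ≈ 14.980 × 1.3900 ≈ 20.822 mcg/mL.
Peak 20.8 mcg/mL vs MTC 25 mcg/mL: below toxic threshold.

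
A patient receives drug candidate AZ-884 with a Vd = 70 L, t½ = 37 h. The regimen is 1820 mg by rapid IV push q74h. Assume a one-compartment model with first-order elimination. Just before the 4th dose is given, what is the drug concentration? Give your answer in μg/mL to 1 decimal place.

8.5 μg/mL

f = (1/2)^(τ/t½) = (1/2)^(74/37) ≈ 0.2500.
C₀ = D/Vd = 1820/70 ≈ 26.000 μg/mL.
Before the 4th dose, 3 doses have been given. Superposition: Cmin = C₀·(f + f² + … + f^3).
≈ 26.000 × (0.2500 + 0.0625 + 0.0156) ≈ 26.000 × 0.3281 ≈ 8.531 μg/mL.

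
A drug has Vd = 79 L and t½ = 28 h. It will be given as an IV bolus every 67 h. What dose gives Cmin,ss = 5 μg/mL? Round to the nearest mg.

τ/t½ = 67/28 ≈ 2.3929, so f = (1/2)^(67/28) ≈ 0.190405.
Cmin,ss = (D/Vd)·f/(1−f), so D = Cmin,ss·Vd·(1−f)/f.
D = 5 × 79 × (1−f)/f ≈ 5 × 79 × 4.25196 ≈ 1679.52 mg.

1680 mg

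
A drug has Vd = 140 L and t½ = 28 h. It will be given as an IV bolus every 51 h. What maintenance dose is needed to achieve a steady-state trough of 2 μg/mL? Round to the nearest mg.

710 mg

τ/t½ = 51/28 ≈ 1.8214, so f = (1/2)^(51/28) ≈ 0.282941.
Cmin,ss = (D/Vd)·f/(1−f), so D = Cmin,ss·Vd·(1−f)/f.
D = 2 × 140 × (1−f)/f ≈ 2 × 140 × 2.53431 ≈ 709.61 mg.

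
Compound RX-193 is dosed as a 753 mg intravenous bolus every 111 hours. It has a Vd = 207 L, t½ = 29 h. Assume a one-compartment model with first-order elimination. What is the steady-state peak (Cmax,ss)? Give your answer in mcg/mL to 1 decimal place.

Over one 111-h interval, 111/29 ≈ 3.8276 half-lives elapse, leaving f ≈ 0.0704 of each dose.
At steady state, accumulation factor R = 1/(1 − e^(−kτ)) ≈ 1.0757.
Each bolus raises the concentration by D/Vd = 753/207 ≈ 3.638 mcg/mL.
Steady-state peak Cmax,ss = C₀·R ≈ 3.638 × 1.0757 ≈ 3.913 mcg/mL.

3.9 mcg/mL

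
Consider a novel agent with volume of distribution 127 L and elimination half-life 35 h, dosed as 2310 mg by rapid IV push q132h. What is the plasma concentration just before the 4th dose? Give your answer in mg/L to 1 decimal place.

1.4 mg/L

f = (1/2)^(τ/t½) = (1/2)^(132/35) ≈ 0.0732.
C₀ = D/Vd = 2310/127 ≈ 18.189 mg/L.
Before the 4th dose, 3 doses have been given. Superposition: Cmin = C₀·(f + f² + … + f^3).
≈ 18.189 × (0.0732 + 0.0054 + 0.0004) ≈ 18.189 × 0.0790 ≈ 1.437 mg/L.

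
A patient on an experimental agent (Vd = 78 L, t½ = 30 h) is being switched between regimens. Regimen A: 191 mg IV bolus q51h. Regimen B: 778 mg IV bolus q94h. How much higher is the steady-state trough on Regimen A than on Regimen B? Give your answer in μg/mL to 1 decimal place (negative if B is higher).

Regimen A: f = (1/2)^(51/30) ≈ 0.3078; Cmin,ss = (191/78)·f/(1−f) ≈ 1.089 μg/mL.
Regimen B: f = (1/2)^(94/30) ≈ 0.1140; Cmin,ss = (778/78)·f/(1−f) ≈ 1.283 μg/mL.
Difference ≈ 1.089 − 1.283 ≈ -0.194 μg/mL.

-0.2 μg/mL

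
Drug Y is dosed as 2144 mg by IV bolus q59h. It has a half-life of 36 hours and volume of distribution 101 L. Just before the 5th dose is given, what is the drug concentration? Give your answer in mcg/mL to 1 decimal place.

f = (1/2)^(τ/t½) = (1/2)^(59/36) ≈ 0.3211.
C₀ = D/Vd = 2144/101 ≈ 21.228 mcg/mL.
Before the 5th dose, 4 doses have been given. Superposition: Cmin = C₀·(f + f² + … + f^4).
≈ 21.228 × (0.3211 + 0.1031 + 0.0331 + 0.0106) ≈ 21.228 × 0.4679 ≈ 9.933 mcg/mL.

9.9 mcg/mL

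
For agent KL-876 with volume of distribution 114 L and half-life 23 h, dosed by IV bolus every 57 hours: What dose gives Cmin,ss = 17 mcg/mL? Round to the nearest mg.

8861 mg

τ/t½ = 57/23 ≈ 2.4783, so f = (1/2)^(57/23) ≈ 0.179461.
Cmin,ss = (D/Vd)·f/(1−f), so D = Cmin,ss·Vd·(1−f)/f.
D = 17 × 114 × (1−f)/f ≈ 17 × 114 × 4.57224 ≈ 8861.00 mg.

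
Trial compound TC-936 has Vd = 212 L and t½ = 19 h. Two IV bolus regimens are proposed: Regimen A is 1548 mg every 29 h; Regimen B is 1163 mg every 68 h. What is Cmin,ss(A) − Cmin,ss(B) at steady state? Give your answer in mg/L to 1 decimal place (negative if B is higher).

3.4 mg/L

Regimen A: f = (1/2)^(29/19) ≈ 0.3472; Cmin,ss = (1548/212)·f/(1−f) ≈ 3.884 mg/L.
Regimen B: f = (1/2)^(68/19) ≈ 0.0837; Cmin,ss = (1163/212)·f/(1−f) ≈ 0.501 mg/L.
Difference ≈ 3.884 − 0.501 ≈ 3.383 mg/L.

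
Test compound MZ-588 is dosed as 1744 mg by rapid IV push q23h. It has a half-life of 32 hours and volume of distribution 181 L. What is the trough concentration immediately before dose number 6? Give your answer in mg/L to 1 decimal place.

f = (1/2)^(τ/t½) = (1/2)^(23/32) ≈ 0.6076.
C₀ = D/Vd = 1744/181 ≈ 9.635 mg/L.
Before the 6th dose, 5 doses have been given. Superposition: Cmin = C₀·(f + f² + … + f^5).
≈ 9.635 × (0.6076 + 0.3692 + 0.2243 + 0.1363 + 0.0828) ≈ 9.635 × 1.4202 ≈ 13.684 mg/L.

13.7 mg/L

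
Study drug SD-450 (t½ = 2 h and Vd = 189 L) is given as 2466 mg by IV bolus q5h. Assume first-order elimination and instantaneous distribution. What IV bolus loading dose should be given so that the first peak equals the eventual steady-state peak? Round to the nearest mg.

2996 mg

f = (1/2)^(5/2) ≈ 0.176777; accumulation ratio R = 1/(1−f) ≈ 1.21474.
Loading dose to hit Cmax,ss on first dose: D_load = D_maint·R ≈ 2466 × 1.21474 ≈ 2995.55 mg.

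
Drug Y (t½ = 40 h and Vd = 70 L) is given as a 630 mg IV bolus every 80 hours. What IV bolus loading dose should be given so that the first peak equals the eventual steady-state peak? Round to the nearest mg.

f = (1/2)^(80/40) ≈ 0.250000; accumulation ratio R = 1/(1−f) ≈ 1.33333.
Loading dose to hit Cmax,ss on first dose: D_load = D_maint·R ≈ 630 × 1.33333 ≈ 840.00 mg.

840 mg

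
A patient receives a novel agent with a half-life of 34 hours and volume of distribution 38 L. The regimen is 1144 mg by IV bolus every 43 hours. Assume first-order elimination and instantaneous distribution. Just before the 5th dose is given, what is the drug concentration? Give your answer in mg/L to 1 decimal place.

20.8 mg/L

f = (1/2)^(τ/t½) = (1/2)^(43/34) ≈ 0.4162.
C₀ = D/Vd = 1144/38 ≈ 30.105 mg/L.
Before the 5th dose, 4 doses have been given. Superposition: Cmin = C₀·(f + f² + … + f^4).
≈ 30.105 × (0.4162 + 0.1732 + 0.0721 + 0.0300) ≈ 30.105 × 0.6915 ≈ 20.818 mg/L.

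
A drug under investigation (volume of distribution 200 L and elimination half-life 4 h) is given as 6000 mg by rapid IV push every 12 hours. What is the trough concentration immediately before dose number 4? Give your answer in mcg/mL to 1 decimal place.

f = (1/2)^(τ/t½) = (1/2)^(12/4) ≈ 0.1250.
C₀ = D/Vd = 6000/200 ≈ 30.000 mcg/mL.
Before the 4th dose, 3 doses have been given. Superposition: Cmin = C₀·(f + f² + … + f^3).
≈ 30.000 × (0.1250 + 0.0156 + 0.0020) ≈ 30.000 × 0.1426 ≈ 4.278 mcg/mL.

4.3 mcg/mL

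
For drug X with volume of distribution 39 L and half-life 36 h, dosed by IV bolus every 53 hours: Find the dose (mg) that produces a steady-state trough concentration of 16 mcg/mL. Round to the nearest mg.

1107 mg

τ/t½ = 53/36 ≈ 1.4722, so f = (1/2)^(53/36) ≈ 0.360427.
Cmin,ss = (D/Vd)·f/(1−f), so D = Cmin,ss·Vd·(1−f)/f.
D = 16 × 39 × (1−f)/f ≈ 16 × 39 × 1.77449 ≈ 1107.28 mg.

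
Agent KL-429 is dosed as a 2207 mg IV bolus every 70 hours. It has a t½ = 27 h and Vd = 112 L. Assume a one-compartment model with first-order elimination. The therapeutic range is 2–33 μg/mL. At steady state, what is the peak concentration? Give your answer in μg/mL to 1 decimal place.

Over one 70-h interval, 70/27 ≈ 2.5926 half-lives elapse, leaving f ≈ 0.1658 of each dose.
Accumulation ratio R = 1/(1 − f) ≈ 1/0.8342 ≈ 1.1988.
Single-dose peak C₀ = D/Vd = 2207/112 ≈ 19.705 μg/mL.
Cmax,ss = C₀/(1 − f) ≈ 19.705/0.8342 ≈ 23.621 μg/mL.
Peak 23.6 μg/mL vs MTC 33 μg/mL: below toxic threshold.

23.6 μg/mL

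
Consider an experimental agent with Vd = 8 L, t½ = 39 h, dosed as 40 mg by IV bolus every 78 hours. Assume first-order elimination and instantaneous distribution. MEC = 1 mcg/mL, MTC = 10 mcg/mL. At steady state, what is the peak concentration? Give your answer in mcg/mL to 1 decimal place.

6.7 mcg/mL

The dosing interval is 2 half-lives, so f = 2^(−2) = 0.25.
Accumulation ratio R = 1/(1 − f) = 1/0.75 = 4/3.
Single-dose peak C₀ = D/Vd = 40/8 = 5 mcg/mL.
Steady-state peak Cmax,ss = C₀·R = 5 × 4/3 ≈ 6.667 mcg/mL.
Peak 6.7 mcg/mL vs MTC 10 mcg/mL: below toxic threshold.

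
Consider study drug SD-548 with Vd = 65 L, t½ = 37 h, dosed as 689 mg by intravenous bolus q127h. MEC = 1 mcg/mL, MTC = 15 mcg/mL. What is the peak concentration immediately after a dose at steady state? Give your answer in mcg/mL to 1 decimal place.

Over one 127-h interval, 127/37 ≈ 3.4324 half-lives elapse, leaving f ≈ 0.0926 of each dose.
Accumulation ratio R = 1/(1 − f) ≈ 1/0.9074 ≈ 1.1020.
Each bolus raises the concentration by D/Vd = 689/65 ≈ 10.600 mcg/mL.
Steady-state peak Cmax,ss = C₀·R ≈ 10.600 × 1.1020 ≈ 11.681 mcg/mL.
Peak 11.7 mcg/mL vs MTC 15 mcg/mL: below toxic threshold.

11.7 mcg/mL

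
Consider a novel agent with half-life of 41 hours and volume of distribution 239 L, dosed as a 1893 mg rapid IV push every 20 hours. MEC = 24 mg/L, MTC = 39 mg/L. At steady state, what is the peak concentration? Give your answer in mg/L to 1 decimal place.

τ/t½ = 20/41 ≈ 0.4878, so fraction remaining f = (1/2)^(20/41) ≈ 0.7131.
Accumulation ratio R = 1/(1 − f) ≈ 1/0.2869 ≈ 3.4855.
Single-dose peak C₀ = D/Vd = 1893/239 ≈ 7.921 mg/L.
Cmax,ss = C₀/(1 − f) ≈ 7.921/0.2869 ≈ 27.609 mg/L.
Peak 27.6 mg/L vs MTC 39 mg/L: below toxic threshold.

27.6 mg/L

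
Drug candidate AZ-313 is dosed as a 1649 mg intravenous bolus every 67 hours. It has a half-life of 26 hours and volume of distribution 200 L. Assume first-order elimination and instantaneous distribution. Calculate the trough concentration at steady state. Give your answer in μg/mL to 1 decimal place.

τ/t½ = 67/26 ≈ 2.5769, so fraction remaining f = (1/2)^(67/26) ≈ 0.1676.
Accumulation ratio R = 1/(1 − f) ≈ 1/0.8324 ≈ 1.2013.
Single-dose peak C₀ = D/Vd = 1649/200 ≈ 8.245 μg/mL.
Steady-state peak Cmax,ss = C₀·R ≈ 8.245 × 1.2013 ≈ 9.905 μg/mL.
Steady-state trough Cmin,ss = Cmax,ss·f ≈ 9.905 × 0.1676 ≈ 1.660 μg/mL.

1.7 μg/mL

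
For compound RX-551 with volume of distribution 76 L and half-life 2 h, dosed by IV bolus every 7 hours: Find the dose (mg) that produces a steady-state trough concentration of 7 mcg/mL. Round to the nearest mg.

5487 mg

τ/t½ = 7/2 ≈ 3.5, so f = (1/2)^(7/2) ≈ 0.088388.
Cmin,ss = (D/Vd)·f/(1−f), so D = Cmin,ss·Vd·(1−f)/f.
D = 7 × 76 × (1−f)/f ≈ 7 × 76 × 10.31375 ≈ 5486.91 mg.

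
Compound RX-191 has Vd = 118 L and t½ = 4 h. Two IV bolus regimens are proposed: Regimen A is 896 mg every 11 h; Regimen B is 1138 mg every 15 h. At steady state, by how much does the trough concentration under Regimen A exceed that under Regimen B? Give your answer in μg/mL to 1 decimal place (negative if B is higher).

Regimen A: f = (1/2)^(11/4) ≈ 0.1487; Cmin,ss = (896/118)·f/(1−f) ≈ 1.326 μg/mL.
Regimen B: f = (1/2)^(15/4) ≈ 0.0743; Cmin,ss = (1138/118)·f/(1−f) ≈ 0.774 μg/mL.
Difference ≈ 1.326 − 0.774 ≈ 0.552 μg/mL.

0.6 μg/mL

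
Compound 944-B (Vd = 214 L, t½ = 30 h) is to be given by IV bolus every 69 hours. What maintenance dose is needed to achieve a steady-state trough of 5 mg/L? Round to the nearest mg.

4199 mg

τ/t½ = 69/30 ≈ 2.3, so f = (1/2)^(69/30) ≈ 0.203063.
Cmin,ss = (D/Vd)·f/(1−f), so D = Cmin,ss·Vd·(1−f)/f.
D = 5 × 214 × (1−f)/f ≈ 5 × 214 × 3.92458 ≈ 4199.30 mg.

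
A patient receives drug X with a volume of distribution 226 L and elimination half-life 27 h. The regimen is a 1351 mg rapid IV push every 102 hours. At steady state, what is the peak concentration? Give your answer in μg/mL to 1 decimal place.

6.4 μg/mL

k = ln2/t½ = ln2/27 ≈ 0.025672 h⁻¹; fraction remaining f = e^(−kτ) = e^(−0.025672×102) ≈ 0.0729.
At steady state, accumulation factor R = 1/(1 − e^(−kτ)) ≈ 1.0786.
Single-dose peak C₀ = D/Vd = 1351/226 ≈ 5.978 μg/mL.
Steady-state peak Cmax,ss = C₀·R ≈ 5.978 × 1.0786 ≈ 6.448 μg/mL.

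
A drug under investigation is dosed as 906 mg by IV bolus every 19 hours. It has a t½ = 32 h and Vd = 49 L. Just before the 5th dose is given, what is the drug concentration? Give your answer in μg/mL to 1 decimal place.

f = (1/2)^(τ/t½) = (1/2)^(19/32) ≈ 0.6626.
C₀ = D/Vd = 906/49 ≈ 18.490 μg/mL.
Before the 5th dose, 4 doses have been given. Superposition: Cmin = C₀·(f + f² + … + f^4).
≈ 18.490 × (0.6626 + 0.4390 + 0.2909 + 0.1928) ≈ 18.490 × 1.5853 ≈ 29.312 μg/mL.

29.3 μg/mL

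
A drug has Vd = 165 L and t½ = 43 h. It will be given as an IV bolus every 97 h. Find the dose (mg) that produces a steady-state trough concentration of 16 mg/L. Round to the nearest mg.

9969 mg

τ/t½ = 97/43 ≈ 2.2558, so f = (1/2)^(97/43) ≈ 0.209379.
Cmin,ss = (D/Vd)·f/(1−f), so D = Cmin,ss·Vd·(1−f)/f.
D = 16 × 165 × (1−f)/f ≈ 16 × 165 × 3.77603 ≈ 9968.72 mg.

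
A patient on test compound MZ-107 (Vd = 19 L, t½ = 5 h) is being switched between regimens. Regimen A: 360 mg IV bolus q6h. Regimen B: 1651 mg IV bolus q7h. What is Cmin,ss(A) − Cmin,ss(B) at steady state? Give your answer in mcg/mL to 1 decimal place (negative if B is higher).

Regimen A: f = (1/2)^(6/5) ≈ 0.4353; Cmin,ss = (360/19)·f/(1−f) ≈ 14.606 mcg/mL.
Regimen B: f = (1/2)^(7/5) ≈ 0.3789; Cmin,ss = (1651/19)·f/(1−f) ≈ 53.010 mcg/mL.
Difference ≈ 14.606 − 53.010 ≈ -38.404 mcg/mL.

-38.4 mcg/mL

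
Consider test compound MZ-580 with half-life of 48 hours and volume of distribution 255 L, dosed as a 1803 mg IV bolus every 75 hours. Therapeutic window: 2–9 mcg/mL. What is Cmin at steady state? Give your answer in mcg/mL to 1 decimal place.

3.6 mcg/mL

τ/t½ = 75/48 ≈ 1.5625, so fraction remaining f = (1/2)^(75/48) ≈ 0.3386.
At steady state, accumulation factor R = 1/(1 − e^(−kτ)) ≈ 1.5119.
Single-dose peak C₀ = D/Vd = 1803/255 ≈ 7.071 mcg/mL.
Cmax,ss = C₀/(1 − f) ≈ 7.071/0.6614 ≈ 10.691 mcg/mL.
One interval later, Cmin,ss = Cmax,ss·e^(−kτ) ≈ 10.691 × 0.3386 ≈ 3.620 mcg/mL.
Trough 3.6 mcg/mL vs MEC 2 mcg/mL: adequate.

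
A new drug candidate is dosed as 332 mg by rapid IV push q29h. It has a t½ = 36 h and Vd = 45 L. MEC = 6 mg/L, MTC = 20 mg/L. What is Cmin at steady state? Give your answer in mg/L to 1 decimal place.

Over one 29-h interval, 29/36 ≈ 0.80556 half-lives elapse, leaving f ≈ 0.5721 of each dose.
At steady state, accumulation factor R = 1/(1 − e^(−kτ)) ≈ 2.3370.
Single-dose peak C₀ = D/Vd = 332/45 ≈ 7.378 mg/L.
Cmax,ss = C₀/(1 − f) ≈ 7.378/0.4279 ≈ 17.242 mg/L.
One interval later, Cmin,ss = Cmax,ss·e^(−kτ) ≈ 17.242 × 0.5721 ≈ 9.864 mg/L.
Trough 9.9 mg/L vs MEC 6 mg/L: adequate.

9.9 mg/L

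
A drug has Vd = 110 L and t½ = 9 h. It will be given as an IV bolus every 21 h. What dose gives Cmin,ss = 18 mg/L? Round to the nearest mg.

τ/t½ = 21/9 ≈ 2.3333, so f = (1/2)^(21/9) ≈ 0.198425.
Cmin,ss = (D/Vd)·f/(1−f), so D = Cmin,ss·Vd·(1−f)/f.
D = 18 × 110 × (1−f)/f ≈ 18 × 110 × 4.03969 ≈ 7998.59 mg.

7999 mg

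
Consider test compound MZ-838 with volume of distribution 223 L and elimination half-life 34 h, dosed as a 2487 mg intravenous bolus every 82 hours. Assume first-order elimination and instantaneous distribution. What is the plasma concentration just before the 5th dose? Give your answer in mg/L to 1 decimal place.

f = (1/2)^(τ/t½) = (1/2)^(82/34) ≈ 0.1879.
C₀ = D/Vd = 2487/223 ≈ 11.152 mg/L.
Before the 5th dose, 4 doses have been given. Superposition: Cmin = C₀·(f + f² + … + f^4).
≈ 11.152 × (0.1879 + 0.0353 + 0.0066 + 0.0012) ≈ 11.152 × 0.2310 ≈ 2.576 mg/L.

2.6 mg/L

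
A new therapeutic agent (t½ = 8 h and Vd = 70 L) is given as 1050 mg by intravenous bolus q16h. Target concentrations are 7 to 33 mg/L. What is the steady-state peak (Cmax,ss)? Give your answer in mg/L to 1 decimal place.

20.0 mg/L

The dosing interval is 2 half-lives, so f = 2^(−2) = 0.25.
Accumulation ratio R = 1/(1 − f) = 1/0.75 = 4/3.
Single-dose peak C₀ = D/Vd = 1050/70 = 15 mg/L.
Steady-state peak Cmax,ss = C₀·R = 15 × 4/3 ≈ 20.000 mg/L.
Peak 20.0 mg/L vs MTC 33 mg/L: below toxic threshold.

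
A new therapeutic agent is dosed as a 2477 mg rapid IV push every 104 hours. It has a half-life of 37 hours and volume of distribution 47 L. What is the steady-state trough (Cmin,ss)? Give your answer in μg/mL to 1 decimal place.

τ/t½ = 104/37 ≈ 2.8108, so fraction remaining f = (1/2)^(104/37) ≈ 0.1425.
Each bolus raises the concentration by D/Vd = 2477/47 ≈ 52.702 μg/mL.
Steady-state trough Cmin,ss = C₀·f/(1−f) ≈ 52.702 × 0.1425/0.8575 ≈ 8.758 μg/mL.

8.8 μg/mL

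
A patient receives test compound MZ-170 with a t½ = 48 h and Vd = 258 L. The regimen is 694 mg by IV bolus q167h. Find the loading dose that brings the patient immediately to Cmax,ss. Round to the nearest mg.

762 mg

f = (1/2)^(167/48) ≈ 0.089674; accumulation ratio R = 1/(1−f) ≈ 1.09851.
Loading dose to hit Cmax,ss on first dose: D_load = D_maint·R ≈ 694 × 1.09851 ≈ 762.37 mg.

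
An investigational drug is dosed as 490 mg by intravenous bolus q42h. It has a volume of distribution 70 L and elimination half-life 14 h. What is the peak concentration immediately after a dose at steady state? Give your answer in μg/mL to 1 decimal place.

8.0 μg/mL

τ = 42 h = 3 half-lives, so f = (1/2)^3 = 0.125.
At steady state, R = 1/(1 − 0.125) = 8/7.
Single-dose peak C₀ = D/Vd = 490/70 = 7 μg/mL.
Steady-state peak Cmax,ss = C₀·R = 7 × 8/7 ≈ 8.000 μg/mL.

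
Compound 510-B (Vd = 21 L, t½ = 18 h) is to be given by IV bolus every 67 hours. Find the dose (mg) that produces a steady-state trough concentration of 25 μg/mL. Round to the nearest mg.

τ/t½ = 67/18 ≈ 3.7222, so f = (1/2)^(67/18) ≈ 0.075770.
Cmin,ss = (D/Vd)·f/(1−f), so D = Cmin,ss·Vd·(1−f)/f.
D = 25 × 21 × (1−f)/f ≈ 25 × 21 × 12.19784 ≈ 6403.87 mg.

6404 mg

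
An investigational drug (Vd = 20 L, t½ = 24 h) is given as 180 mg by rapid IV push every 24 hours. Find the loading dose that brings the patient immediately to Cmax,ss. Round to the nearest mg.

f = (1/2)^(24/24) ≈ 0.500000; accumulation ratio R = 1/(1−f) ≈ 2.00000.
Loading dose to hit Cmax,ss on first dose: D_load = D_maint·R ≈ 180 × 2.00000 ≈ 360.00 mg.

360 mg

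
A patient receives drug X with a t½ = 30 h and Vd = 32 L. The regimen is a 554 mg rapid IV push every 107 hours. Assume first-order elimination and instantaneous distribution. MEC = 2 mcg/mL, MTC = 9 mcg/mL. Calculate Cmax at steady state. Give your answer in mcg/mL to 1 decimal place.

18.9 mcg/mL

τ/t½ = 107/30 ≈ 3.5667, so fraction remaining f = (1/2)^(107/30) ≈ 0.0844.
At steady state, accumulation factor R = 1/(1 − e^(−kτ)) ≈ 1.0922.
Each bolus raises the concentration by D/Vd = 554/32 ≈ 17.312 mcg/mL.
Steady-state peak Cmax,ss = C₀·R ≈ 17.312 × 1.0922 ≈ 18.908 mcg/mL.
Peak 18.9 mcg/mL vs MTC 9 mcg/mL: exceeds toxic threshold.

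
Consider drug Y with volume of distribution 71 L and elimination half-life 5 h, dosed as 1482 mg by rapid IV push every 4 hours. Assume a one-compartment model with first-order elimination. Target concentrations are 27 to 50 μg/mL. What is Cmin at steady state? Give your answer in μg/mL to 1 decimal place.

28.2 μg/mL

Over one 4-h interval, 4/5 ≈ 0.8 half-lives elapse, leaving f ≈ 0.5743 of each dose.
At steady state, accumulation factor R = 1/(1 − e^(−kτ)) ≈ 2.3491.
Each bolus raises the concentration by D/Vd = 1482/71 ≈ 20.873 μg/mL.
Cmax,ss = C₀/(1 − f) ≈ 20.873/0.4257 ≈ 49.032 μg/mL.
Steady-state trough Cmin,ss = Cmax,ss·f ≈ 49.032 × 0.5743 ≈ 28.159 μg/mL.
Trough 28.2 μg/mL vs MEC 27 μg/mL: adequate.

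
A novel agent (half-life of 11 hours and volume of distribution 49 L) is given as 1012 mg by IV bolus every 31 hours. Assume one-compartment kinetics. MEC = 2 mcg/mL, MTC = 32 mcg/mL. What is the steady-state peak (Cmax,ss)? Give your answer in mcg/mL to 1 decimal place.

k = ln2/t½ = ln2/11 ≈ 0.063013 h⁻¹; fraction remaining f = e^(−kτ) = e^(−0.063013×31) ≈ 0.1418.
Accumulation ratio R = 1/(1 − f) ≈ 1/0.8582 ≈ 1.1652.
Single-dose peak C₀ = D/Vd = 1012/49 ≈ 20.653 mcg/mL.
Steady-state peak Cmax,ss = C₀·R ≈ 20.653 × 1.1652 ≈ 24.065 mcg/mL.
Peak 24.1 mcg/mL vs MTC 32 mcg/mL: below toxic threshold.

24.1 mcg/mL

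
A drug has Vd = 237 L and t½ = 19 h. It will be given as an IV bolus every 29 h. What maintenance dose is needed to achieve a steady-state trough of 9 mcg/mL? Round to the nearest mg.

τ/t½ = 29/19 ≈ 1.5263, so f = (1/2)^(29/19) ≈ 0.347163.
Cmin,ss = (D/Vd)·f/(1−f), so D = Cmin,ss·Vd·(1−f)/f.
D = 9 × 237 × (1−f)/f ≈ 9 × 237 × 1.88049 ≈ 4011.09 mg.

4011 mg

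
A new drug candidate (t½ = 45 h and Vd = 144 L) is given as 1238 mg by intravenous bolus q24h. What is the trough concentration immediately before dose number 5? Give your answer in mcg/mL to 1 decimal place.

14.8 mcg/mL

f = (1/2)^(τ/t½) = (1/2)^(24/45) ≈ 0.6910.
C₀ = D/Vd = 1238/144 ≈ 8.597 mcg/mL.
Before the 5th dose, 4 doses have been given. Superposition: Cmin = C₀·(f + f² + … + f^4).
≈ 8.597 × (0.6910 + 0.4775 + 0.3299 + 0.2280) ≈ 8.597 × 1.7264 ≈ 14.842 mcg/mL.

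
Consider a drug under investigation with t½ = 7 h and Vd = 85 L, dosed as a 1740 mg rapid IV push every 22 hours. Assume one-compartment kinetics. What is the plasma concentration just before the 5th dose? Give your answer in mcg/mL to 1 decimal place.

f = (1/2)^(τ/t½) = (1/2)^(22/7) ≈ 0.1132.
C₀ = D/Vd = 1740/85 ≈ 20.471 mcg/mL.
Before the 5th dose, 4 doses have been given. Superposition: Cmin = C₀·(f + f² + … + f^4).
≈ 20.471 × (0.1132 + 0.0128 + 0.0015 + 0.0002) ≈ 20.471 × 0.1277 ≈ 2.614 mcg/mL.

2.6 mcg/mL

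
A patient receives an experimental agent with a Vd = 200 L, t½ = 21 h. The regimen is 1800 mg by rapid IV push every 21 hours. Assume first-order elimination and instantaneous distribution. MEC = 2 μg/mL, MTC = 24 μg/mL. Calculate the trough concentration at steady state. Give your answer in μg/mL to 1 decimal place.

9.0 μg/mL

τ = 21 h = 1 half-life, so f = (1/2)^1 = 0.5.
At steady state, R = 1/(1 − 0.5) = 2/1.
Single-dose peak C₀ = D/Vd = 1800/200 = 9 μg/mL.
Steady-state peak Cmax,ss = C₀·R = 9 × 2/1 ≈ 18.000 μg/mL.
Steady-state trough Cmin,ss = Cmax,ss·f ≈ 18.000 × 0.5 ≈ 9.000 μg/mL.
Trough 9.0 μg/mL vs MEC 2 μg/mL: adequate.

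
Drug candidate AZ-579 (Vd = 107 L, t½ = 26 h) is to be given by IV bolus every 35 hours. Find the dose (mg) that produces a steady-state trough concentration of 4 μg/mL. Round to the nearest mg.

τ/t½ = 35/26 ≈ 1.3462, so f = (1/2)^(35/26) ≈ 0.393339.
Cmin,ss = (D/Vd)·f/(1−f), so D = Cmin,ss·Vd·(1−f)/f.
D = 4 × 107 × (1−f)/f ≈ 4 × 107 × 1.54234 ≈ 660.12 mg.

660 mg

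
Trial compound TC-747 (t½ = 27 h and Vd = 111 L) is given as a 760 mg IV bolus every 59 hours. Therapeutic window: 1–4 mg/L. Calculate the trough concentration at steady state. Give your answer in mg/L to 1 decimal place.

k = ln2/t½ = ln2/27 ≈ 0.025672 h⁻¹; fraction remaining f = e^(−kτ) = e^(−0.025672×59) ≈ 0.2199.
Each bolus raises the concentration by D/Vd = 760/111 ≈ 6.847 mg/L.
Steady-state trough Cmin,ss = C₀·f/(1−f) ≈ 6.847 × 0.2199/0.7801 ≈ 1.930 mg/L.
Trough 1.9 mg/L vs MEC 1 mg/L: adequate.

1.9 mg/L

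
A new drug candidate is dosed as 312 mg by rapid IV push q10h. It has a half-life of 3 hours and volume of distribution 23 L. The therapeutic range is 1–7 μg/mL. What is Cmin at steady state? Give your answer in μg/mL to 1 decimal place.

τ/t½ = 10/3 ≈ 3.3333, so fraction remaining f = (1/2)^(10/3) ≈ 0.0992.
At steady state, accumulation factor R = 1/(1 − e^(−kτ)) ≈ 1.1101.
Each bolus raises the concentration by D/Vd = 312/23 ≈ 13.565 μg/mL.
Cmax,ss = C₀/(1 − f) ≈ 13.565/0.9008 ≈ 15.059 μg/mL.
Steady-state trough Cmin,ss = Cmax,ss·f ≈ 15.059 × 0.0992 ≈ 1.494 μg/mL.
Trough 1.5 μg/mL vs MEC 1 μg/mL: adequate.

1.5 μg/mL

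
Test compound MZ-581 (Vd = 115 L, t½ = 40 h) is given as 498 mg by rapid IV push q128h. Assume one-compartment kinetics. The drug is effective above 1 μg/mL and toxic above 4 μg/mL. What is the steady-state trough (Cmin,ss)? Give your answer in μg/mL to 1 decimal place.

Over one 128-h interval, 128/40 ≈ 3.2 half-lives elapse, leaving f ≈ 0.1088 of each dose.
Accumulation ratio R = 1/(1 − f) ≈ 1/0.8912 ≈ 1.1221.
Single-dose peak C₀ = D/Vd = 498/115 ≈ 4.330 μg/mL.
Cmax,ss = C₀/(1 − f) ≈ 4.330/0.8912 ≈ 4.859 μg/mL.
Steady-state trough Cmin,ss = Cmax,ss·f ≈ 4.859 × 0.1088 ≈ 0.529 μg/mL.
Trough 0.5 μg/mL vs MEC 1 μg/mL: subtherapeutic.

0.5 μg/mL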